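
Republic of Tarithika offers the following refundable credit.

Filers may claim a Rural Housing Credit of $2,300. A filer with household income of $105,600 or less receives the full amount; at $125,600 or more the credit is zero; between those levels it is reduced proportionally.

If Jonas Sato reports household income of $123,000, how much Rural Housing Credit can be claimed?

Rural Housing Credit: $123,000 is $17,400 into a $20,000 phase-out range, leaving 2,600/20,000 of the credit: $2,300 × 2,600/20,000 = $299.

$299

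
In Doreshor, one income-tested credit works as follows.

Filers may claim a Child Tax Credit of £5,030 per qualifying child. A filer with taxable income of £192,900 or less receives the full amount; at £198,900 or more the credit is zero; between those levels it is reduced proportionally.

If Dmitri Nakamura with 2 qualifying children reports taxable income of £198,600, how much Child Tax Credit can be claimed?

Child Tax Credit: base = 2 × £5,030 = £10,060. £198,600 is £5,700 into a £6,000 phase-out range, leaving 300/6,000 of the credit: £10,060 × 300/6,000 = £503.

£503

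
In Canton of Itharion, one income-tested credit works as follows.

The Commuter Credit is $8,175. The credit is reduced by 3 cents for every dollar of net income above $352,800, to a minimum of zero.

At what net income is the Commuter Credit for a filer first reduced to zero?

The credit falls by 3% of each dollar above $352,800, so it reaches zero when the excess is $8,175 / 3% = $272,500: income = $352,800 + $272,500 = $625,300.

$625,300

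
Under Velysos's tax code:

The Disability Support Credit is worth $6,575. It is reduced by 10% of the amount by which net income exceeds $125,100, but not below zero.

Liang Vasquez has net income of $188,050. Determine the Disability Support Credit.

Disability Support Credit: 10% of the $62,950 excess over $125,100 is $6,295; credit = $6,575 − $6,295 = $280.

$280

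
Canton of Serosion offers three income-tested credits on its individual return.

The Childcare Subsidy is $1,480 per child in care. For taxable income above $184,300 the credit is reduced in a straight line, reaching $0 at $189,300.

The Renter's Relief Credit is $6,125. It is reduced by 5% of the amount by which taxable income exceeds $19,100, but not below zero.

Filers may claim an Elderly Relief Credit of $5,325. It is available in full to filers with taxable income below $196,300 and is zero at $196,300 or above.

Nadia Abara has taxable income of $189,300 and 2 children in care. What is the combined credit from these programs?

Childcare Subsidy: base = 2 × $1,480 = $2,960. $189,300 is at or above $189,300, so the credit is $0.
Renter's Relief Credit: 5% of the $170,200 excess over $19,100 is $8,510 ≥ base, so the credit is $0.
Elderly Relief Credit: $189,300 is below the $196,300 cutoff, so the full $5,325 applies.
Total: $0 + $0 + $5,325 = $5,325.

$5,325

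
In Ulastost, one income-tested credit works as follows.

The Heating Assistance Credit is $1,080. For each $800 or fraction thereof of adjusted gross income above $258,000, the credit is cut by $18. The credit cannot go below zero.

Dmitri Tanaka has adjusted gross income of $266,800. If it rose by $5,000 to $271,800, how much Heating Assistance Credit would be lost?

At $266,800 — income exceeds $258,000 by $8,800, which is 11 full-or-partial $800 increments; reduction = 11 × $18 = $198, leaving $882.
At $271,800 — income exceeds $258,000 by $13,800, which is 18 full-or-partial $800 increments; reduction = 18 × $18 = $324, leaving $756.
Lost: $882 − $756 = $126.

$126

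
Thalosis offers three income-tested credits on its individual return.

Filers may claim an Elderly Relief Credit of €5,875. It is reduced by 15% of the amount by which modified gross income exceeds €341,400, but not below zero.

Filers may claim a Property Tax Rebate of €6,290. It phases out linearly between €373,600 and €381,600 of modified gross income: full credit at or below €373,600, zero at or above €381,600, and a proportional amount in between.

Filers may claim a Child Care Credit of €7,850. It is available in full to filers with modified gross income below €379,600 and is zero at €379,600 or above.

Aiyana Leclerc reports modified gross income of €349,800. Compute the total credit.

€18,755

Elderly Relief Credit: 15% of the €8,400 excess over €341,400 is €1,260; credit = €5,875 − €1,260 = €4,615.
Property Tax Rebate: €349,800 is at or below the €373,600 threshold, so the full €6,290 applies.
Child Care Credit: €349,800 is below the €379,600 cutoff, so the full €7,850 applies.
Total: €4,615 + €6,290 + €7,850 = €18,755.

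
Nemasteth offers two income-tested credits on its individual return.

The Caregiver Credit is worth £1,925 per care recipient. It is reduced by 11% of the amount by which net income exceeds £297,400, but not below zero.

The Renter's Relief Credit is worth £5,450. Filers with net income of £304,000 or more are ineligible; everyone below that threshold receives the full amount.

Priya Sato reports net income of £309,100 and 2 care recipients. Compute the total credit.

Caregiver Credit: base = 2 × £1,925 = £3,850. 11% of the £11,700 excess over £297,400 is £1,287; credit = £3,850 − £1,287 = £2,563.
Renter's Relief Credit: £309,100 meets or exceeds the £304,000 cutoff, so the credit is £0.
Total: £2,563 + £0 = £2,563.

£2,563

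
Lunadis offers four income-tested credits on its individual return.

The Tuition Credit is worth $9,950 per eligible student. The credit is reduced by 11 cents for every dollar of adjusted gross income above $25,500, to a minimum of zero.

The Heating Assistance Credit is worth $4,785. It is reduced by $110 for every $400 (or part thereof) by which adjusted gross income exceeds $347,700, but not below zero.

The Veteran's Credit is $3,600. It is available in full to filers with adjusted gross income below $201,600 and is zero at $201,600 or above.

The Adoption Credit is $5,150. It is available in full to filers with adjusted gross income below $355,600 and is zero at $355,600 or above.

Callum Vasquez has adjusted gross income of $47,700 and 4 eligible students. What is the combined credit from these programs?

$50,893

Tuition Credit: base = 4 × $9,950 = $39,800. 11% of the $22,200 excess over $25,500 is $2,442; credit = $39,800 − $2,442 = $37,358.
Heating Assistance Credit: $47,700 is at or below the $347,700 threshold, so the full $4,785 applies.
Veteran's Credit: $47,700 is below the $201,600 cutoff, so the full $3,600 applies.
Adoption Credit: $47,700 is below the $355,600 cutoff, so the full $5,150 applies.
Total: $37,358 + $4,785 + $3,600 + $5,150 = $50,893.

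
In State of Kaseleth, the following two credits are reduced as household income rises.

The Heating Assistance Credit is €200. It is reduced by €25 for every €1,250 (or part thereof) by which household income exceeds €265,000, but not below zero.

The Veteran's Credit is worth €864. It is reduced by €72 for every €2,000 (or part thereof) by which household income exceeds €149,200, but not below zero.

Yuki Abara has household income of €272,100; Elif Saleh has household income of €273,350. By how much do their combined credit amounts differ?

€25

Yuki (€272,100): Heating Assistance Credit: income exceeds €265,000 by €7,100, which is 6 full-or-partial €1,250 increments; reduction = 6 × €25 = €150, leaving €50. Veteran's Credit: income exceeds €149,200 by €122,900 → 62 increments × €72 = €4,464 ≥ base, so the credit is €0. total €50 + €0 = €50
Elif (€273,350): Heating Assistance Credit: income exceeds €265,000 by €8,350, which is 7 full-or-partial €1,250 increments; reduction = 7 × €25 = €175, leaving €25. Veteran's Credit: income exceeds €149,200 by €124,150 → 63 increments × €72 = €4,536 ≥ base, so the credit is €0. total €25 + €0 = €25
Difference: |€50 − €25| = €25.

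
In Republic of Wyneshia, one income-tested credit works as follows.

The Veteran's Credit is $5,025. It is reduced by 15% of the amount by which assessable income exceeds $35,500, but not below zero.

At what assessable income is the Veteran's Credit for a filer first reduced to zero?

$69,000

The credit falls by 15% of each dollar above $35,500, so it reaches zero when the excess is $5,025 / 15% = $33,500: income = $35,500 + $33,500 = $69,000.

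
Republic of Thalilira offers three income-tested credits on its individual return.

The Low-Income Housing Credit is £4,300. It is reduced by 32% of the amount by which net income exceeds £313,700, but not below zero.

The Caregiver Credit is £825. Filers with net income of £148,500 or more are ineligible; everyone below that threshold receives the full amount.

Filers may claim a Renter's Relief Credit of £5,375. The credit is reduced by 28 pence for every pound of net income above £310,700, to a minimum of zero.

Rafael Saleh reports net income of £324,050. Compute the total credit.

£2,625

Low-Income Housing Credit: 32% of the £10,350 excess over £313,700 is £3,312; credit = £4,300 − £3,312 = £988.
Caregiver Credit: £324,050 meets or exceeds the £148,500 cutoff, so the credit is £0.
Renter's Relief Credit: 28% of the £13,350 excess over £310,700 is £3,738; credit = £5,375 − £3,738 = £1,637.
Total: £988 + £0 + £1,637 = £2,625.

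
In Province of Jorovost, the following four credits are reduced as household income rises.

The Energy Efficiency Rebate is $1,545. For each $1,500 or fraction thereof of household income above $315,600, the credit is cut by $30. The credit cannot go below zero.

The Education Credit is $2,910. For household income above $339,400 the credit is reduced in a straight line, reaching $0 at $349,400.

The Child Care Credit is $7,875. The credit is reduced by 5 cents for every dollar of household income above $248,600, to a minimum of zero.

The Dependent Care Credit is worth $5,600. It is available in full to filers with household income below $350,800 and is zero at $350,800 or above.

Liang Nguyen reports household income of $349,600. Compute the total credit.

$9,280

Energy Efficiency Rebate: income exceeds $315,600 by $34,000, which is 23 full-or-partial $1,500 increments; reduction = 23 × $30 = $690, leaving $855.
Education Credit: $349,600 is at or above $349,400, so the credit is $0.
Child Care Credit: 5% of the $101,000 excess over $248,600 is $5,050; credit = $7,875 − $5,050 = $2,825.
Dependent Care Credit: $349,600 is below the $350,800 cutoff, so the full $5,600 applies.
Total: $855 + $0 + $2,825 + $5,600 = $9,280.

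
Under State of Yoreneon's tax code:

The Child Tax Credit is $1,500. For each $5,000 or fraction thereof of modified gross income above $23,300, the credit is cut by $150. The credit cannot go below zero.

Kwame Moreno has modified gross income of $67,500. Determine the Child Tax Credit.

Child Tax Credit: income exceeds $23,300 by $44,200, which is 9 full-or-partial $5,000 increments; reduction = 9 × $150 = $1,350, leaving $150.

$150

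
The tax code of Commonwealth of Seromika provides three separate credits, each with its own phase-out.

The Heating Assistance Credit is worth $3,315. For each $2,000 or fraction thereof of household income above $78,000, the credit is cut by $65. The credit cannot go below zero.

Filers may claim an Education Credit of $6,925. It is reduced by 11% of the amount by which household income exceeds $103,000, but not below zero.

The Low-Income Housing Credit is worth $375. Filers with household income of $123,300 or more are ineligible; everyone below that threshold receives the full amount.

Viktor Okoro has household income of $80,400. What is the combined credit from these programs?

$10,485

Heating Assistance Credit: income exceeds $78,000 by $2,400, which is 2 full-or-partial $2,000 increments; reduction = 2 × $65 = $130, leaving $3,185.
Education Credit: $80,400 is at or below the $103,000 threshold, so the full $6,925 applies.
Low-Income Housing Credit: $80,400 is below the $123,300 cutoff, so the full $375 applies.
Total: $3,185 + $6,925 + $375 = $10,485.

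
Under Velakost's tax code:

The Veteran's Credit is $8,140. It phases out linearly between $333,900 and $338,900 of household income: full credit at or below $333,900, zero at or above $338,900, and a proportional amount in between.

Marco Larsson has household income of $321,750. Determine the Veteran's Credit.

Veteran's Credit: $321,750 is at or below the $333,900 threshold, so the full $8,140 applies.

$8,140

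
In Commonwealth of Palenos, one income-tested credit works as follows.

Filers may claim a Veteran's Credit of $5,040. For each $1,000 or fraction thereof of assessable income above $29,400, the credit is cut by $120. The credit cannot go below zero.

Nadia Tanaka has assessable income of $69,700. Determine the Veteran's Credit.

Veteran's Credit: income exceeds $29,400 by $40,300, which is 41 full-or-partial $1,000 increments; reduction = 41 × $120 = $4,920, leaving $120.

$120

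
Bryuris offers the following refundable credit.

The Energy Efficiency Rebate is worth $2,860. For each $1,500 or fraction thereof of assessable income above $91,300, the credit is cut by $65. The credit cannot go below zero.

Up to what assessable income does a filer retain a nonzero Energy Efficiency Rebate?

After 43 increments the reduction is 43 × $65 = $2,795, leaving $65; one more increment wipes it out. Increment 43 ends at excess 43 × $1,500 = $64,500, so the highest qualifying income is $91,300 + $64,500 = $155,800.

$155,800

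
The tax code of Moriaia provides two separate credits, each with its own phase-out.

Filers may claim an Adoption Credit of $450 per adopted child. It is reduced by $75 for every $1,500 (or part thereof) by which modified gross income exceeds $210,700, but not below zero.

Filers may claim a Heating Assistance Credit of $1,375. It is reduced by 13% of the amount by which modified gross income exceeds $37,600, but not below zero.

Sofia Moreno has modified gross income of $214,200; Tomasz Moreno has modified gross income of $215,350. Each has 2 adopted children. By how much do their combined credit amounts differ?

Sofia ($214,200): Adoption Credit: base = 2 × $450 = $900. income exceeds $210,700 by $3,500, which is 3 full-or-partial $1,500 increments; reduction = 3 × $75 = $225, leaving $675. Heating Assistance Credit: 13% of the $176,600 excess over $37,600 is $22,958 ≥ base, so the credit is $0. total $675 + $0 = $675
Tomasz ($215,350): Adoption Credit: base = 2 × $450 = $900. income exceeds $210,700 by $4,650, which is 4 full-or-partial $1,500 increments; reduction = 4 × $75 = $300, leaving $600. Heating Assistance Credit: 13% of the $177,750 excess over $37,600 is $23,107.50 ≥ base, so the credit is $0. total $600 + $0 = $600
Difference: |$675 − $600| = $75.

$75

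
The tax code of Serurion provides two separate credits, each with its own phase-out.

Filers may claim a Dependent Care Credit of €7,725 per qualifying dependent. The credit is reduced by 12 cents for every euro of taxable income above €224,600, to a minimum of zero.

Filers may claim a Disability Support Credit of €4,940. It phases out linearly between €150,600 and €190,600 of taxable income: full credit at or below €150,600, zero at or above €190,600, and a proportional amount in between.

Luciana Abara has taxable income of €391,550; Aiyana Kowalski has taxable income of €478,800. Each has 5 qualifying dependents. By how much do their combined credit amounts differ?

€10,470

Luciana (€391,550): Dependent Care Credit: base = 5 × €7,725 = €38,625. 12% of the €166,950 excess over €224,600 is €20,034; credit = €38,625 − €20,034 = €18,591. Disability Support Credit: €391,550 is at or above €190,600, so the credit is €0. total €18,591 + €0 = €18,591
Aiyana (€478,800): Dependent Care Credit: base = 5 × €7,725 = €38,625. 12% of the €254,200 excess over €224,600 is €30,504; credit = €38,625 − €30,504 = €8,121. Disability Support Credit: €478,800 is at or above €190,600, so the credit is €0. total €8,121 + €0 = €8,121
Difference: |€18,591 − €8,121| = €10,470.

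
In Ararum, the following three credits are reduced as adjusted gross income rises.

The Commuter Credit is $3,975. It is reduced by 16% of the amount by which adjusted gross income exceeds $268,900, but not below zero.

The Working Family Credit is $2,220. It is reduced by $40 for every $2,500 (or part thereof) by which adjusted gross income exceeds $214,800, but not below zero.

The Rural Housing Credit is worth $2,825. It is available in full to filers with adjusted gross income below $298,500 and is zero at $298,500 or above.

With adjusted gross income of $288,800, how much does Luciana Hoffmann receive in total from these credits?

$4,636

Commuter Credit: 16% of the $19,900 excess over $268,900 is $3,184; credit = $3,975 − $3,184 = $791.
Working Family Credit: income exceeds $214,800 by $74,000, which is 30 full-or-partial $2,500 increments; reduction = 30 × $40 = $1,200, leaving $1,020.
Rural Housing Credit: $288,800 is below the $298,500 cutoff, so the full $2,825 applies.
Total: $791 + $1,020 + $2,825 = $4,636.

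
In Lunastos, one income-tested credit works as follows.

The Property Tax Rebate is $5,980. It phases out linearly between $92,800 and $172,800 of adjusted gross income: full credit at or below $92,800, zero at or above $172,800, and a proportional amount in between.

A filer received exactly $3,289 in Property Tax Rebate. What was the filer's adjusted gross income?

$3,289 is 3,289/5,980 of the full $5,980, so 2,691/5,980 of the $80,000 range has been used: income = $92,800 + $80,000 × 2,691/5,980 = $128,800.

$128,800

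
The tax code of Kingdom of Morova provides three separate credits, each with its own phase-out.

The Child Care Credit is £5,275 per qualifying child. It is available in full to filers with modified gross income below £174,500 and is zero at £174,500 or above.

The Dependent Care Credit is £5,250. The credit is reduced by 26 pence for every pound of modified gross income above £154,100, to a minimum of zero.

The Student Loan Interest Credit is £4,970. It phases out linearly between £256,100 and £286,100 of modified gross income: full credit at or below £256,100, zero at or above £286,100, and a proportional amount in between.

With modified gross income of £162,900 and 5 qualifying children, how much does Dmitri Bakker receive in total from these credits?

Child Care Credit: base = 5 × £5,275 = £26,375. £162,900 is below the £174,500 cutoff, so the full £26,375 applies.
Dependent Care Credit: 26% of the £8,800 excess over £154,100 is £2,288; credit = £5,250 − £2,288 = £2,962.
Student Loan Interest Credit: £162,900 is at or below the £256,100 threshold, so the full £4,970 applies.
Total: £26,375 + £2,962 + £4,970 = £34,307.

£34,307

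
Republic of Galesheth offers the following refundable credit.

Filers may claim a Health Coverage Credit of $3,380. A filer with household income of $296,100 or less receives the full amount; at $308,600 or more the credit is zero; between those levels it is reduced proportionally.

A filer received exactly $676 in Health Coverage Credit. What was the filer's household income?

$676 is 676/3,380 of the full $3,380, so 2,704/3,380 of the $12,500 range has been used: income = $296,100 + $12,500 × 2,704/3,380 = $306,100.

$306,100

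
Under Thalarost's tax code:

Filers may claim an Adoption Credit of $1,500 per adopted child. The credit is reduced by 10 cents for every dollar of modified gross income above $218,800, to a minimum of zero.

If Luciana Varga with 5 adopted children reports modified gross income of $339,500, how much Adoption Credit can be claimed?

$0

Adoption Credit: base = 5 × $1,500 = $7,500. 10% of the $120,700 excess over $218,800 is $12,070 ≥ base, so the credit is $0.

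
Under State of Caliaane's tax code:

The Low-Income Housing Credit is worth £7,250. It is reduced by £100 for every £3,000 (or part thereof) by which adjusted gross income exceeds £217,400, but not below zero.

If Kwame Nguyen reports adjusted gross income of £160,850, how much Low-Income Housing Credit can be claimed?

£7,250

Low-Income Housing Credit: £160,850 is at or below the £217,400 threshold, so the full £7,250 applies.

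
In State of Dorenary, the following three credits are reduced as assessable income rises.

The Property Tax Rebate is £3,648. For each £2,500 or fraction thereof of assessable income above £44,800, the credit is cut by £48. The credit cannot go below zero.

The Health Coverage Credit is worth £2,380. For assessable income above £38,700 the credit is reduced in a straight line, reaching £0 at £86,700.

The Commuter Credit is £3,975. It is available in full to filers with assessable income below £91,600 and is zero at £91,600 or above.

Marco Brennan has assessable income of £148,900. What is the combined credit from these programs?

Property Tax Rebate: income exceeds £44,800 by £104,100, which is 42 full-or-partial £2,500 increments; reduction = 42 × £48 = £2,016, leaving £1,632.
Health Coverage Credit: £148,900 is at or above £86,700, so the credit is £0.
Commuter Credit: £148,900 meets or exceeds the £91,600 cutoff, so the credit is £0.
Total: £1,632 + £0 + £0 = £1,632.

£1,632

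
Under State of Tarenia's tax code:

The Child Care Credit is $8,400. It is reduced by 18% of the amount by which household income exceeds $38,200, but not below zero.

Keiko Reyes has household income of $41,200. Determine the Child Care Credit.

$7,860

Child Care Credit: 18% of the $3,000 excess over $38,200 is $540; credit = $8,400 − $540 = $7,860.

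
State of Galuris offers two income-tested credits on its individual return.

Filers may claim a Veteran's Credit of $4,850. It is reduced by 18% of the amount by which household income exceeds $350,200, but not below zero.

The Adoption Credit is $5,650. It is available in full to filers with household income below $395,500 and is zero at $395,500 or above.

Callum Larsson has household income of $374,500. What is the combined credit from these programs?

Veteran's Credit: 18% of the $24,300 excess over $350,200 is $4,374; credit = $4,850 − $4,374 = $476.
Adoption Credit: $374,500 is below the $395,500 cutoff, so the full $5,650 applies.
Total: $476 + $5,650 = $6,126.

$6,126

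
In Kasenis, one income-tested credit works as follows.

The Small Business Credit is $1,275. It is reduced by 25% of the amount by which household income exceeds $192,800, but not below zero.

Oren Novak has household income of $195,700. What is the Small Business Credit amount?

$550

Small Business Credit: 25% of the $2,900 excess over $192,800 is $725; credit = $1,275 − $725 = $550.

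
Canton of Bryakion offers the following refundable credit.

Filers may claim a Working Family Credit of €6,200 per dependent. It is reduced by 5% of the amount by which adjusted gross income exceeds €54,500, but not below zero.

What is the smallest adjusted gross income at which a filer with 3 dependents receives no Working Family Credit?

€426,500

Full credit = 3 × €6,200 = €18,600.
The credit falls by 5% of each euro above €54,500, so it reaches zero when the excess is €18,600 / 5% = €372,000: income = €54,500 + €372,000 = €426,500.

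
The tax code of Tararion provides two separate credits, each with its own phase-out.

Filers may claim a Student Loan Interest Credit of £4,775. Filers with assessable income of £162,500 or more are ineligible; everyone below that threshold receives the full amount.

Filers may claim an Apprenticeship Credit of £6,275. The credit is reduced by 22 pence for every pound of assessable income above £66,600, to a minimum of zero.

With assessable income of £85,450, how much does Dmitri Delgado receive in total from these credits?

Student Loan Interest Credit: £85,450 is below the £162,500 cutoff, so the full £4,775 applies.
Apprenticeship Credit: 22% of the £18,850 excess over £66,600 is £4,147; credit = £6,275 − £4,147 = £2,128.
Total: £4,775 + £2,128 = £6,903.

£6,903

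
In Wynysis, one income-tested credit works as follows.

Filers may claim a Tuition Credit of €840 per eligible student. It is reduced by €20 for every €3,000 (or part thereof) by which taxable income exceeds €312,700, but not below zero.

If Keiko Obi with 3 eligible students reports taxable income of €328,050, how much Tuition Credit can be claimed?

€2,400

Tuition Credit: base = 3 × €840 = €2,520. income exceeds €312,700 by €15,350, which is 6 full-or-partial €3,000 increments; reduction = 6 × €20 = €120, leaving €2,400.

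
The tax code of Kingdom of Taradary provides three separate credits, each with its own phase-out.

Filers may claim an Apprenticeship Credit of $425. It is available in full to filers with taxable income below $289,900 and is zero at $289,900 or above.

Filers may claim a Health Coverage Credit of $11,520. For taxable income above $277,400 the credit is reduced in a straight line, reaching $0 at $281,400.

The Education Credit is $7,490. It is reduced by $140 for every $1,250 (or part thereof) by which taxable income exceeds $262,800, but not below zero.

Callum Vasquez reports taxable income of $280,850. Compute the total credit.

$7,399

Apprenticeship Credit: $280,850 is below the $289,900 cutoff, so the full $425 applies.
Health Coverage Credit: $280,850 is $3,450 into a $4,000 phase-out range, leaving 550/4,000 of the credit: $11,520 × 550/4,000 = $1,584.
Education Credit: income exceeds $262,800 by $18,050, which is 15 full-or-partial $1,250 increments; reduction = 15 × $140 = $2,100, leaving $5,390.
Total: $425 + $1,584 + $5,390 = $7,399.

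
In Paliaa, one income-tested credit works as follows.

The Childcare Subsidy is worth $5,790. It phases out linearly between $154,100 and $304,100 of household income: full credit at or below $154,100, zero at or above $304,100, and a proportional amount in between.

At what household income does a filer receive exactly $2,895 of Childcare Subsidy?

$2,895 is 2,895/5,790 of the full $5,790, so 2,895/5,790 of the $150,000 range has been used: income = $154,100 + $150,000 × 2,895/5,790 = $229,100.

$229,100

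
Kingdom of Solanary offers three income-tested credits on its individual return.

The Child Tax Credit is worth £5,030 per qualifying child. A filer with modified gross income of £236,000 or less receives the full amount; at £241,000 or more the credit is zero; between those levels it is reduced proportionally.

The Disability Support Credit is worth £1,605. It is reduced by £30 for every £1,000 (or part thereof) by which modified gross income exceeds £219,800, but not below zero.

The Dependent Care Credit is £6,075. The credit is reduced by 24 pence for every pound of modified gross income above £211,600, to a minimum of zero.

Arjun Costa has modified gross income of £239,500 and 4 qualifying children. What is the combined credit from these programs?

£7,041

Child Tax Credit: base = 4 × £5,030 = £20,120. £239,500 is £3,500 into a £5,000 phase-out range, leaving 1,500/5,000 of the credit: £20,120 × 1,500/5,000 = £6,036.
Disability Support Credit: income exceeds £219,800 by £19,700, which is 20 full-or-partial £1,000 increments; reduction = 20 × £30 = £600, leaving £1,005.
Dependent Care Credit: 24% of the £27,900 excess over £211,600 is £6,696 ≥ base, so the credit is £0.
Total: £6,036 + £1,005 + £0 = £7,041.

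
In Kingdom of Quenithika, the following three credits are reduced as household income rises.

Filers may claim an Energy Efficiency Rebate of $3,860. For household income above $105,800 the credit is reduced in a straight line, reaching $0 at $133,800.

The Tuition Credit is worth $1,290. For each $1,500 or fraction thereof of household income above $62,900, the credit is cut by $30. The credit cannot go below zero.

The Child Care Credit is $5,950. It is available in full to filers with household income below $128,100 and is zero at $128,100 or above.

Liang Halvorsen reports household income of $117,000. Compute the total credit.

Energy Efficiency Rebate: $117,000 is $11,200 into a $28,000 phase-out range, leaving 16,800/28,000 of the credit: $3,860 × 16,800/28,000 = $2,316.
Tuition Credit: income exceeds $62,900 by $54,100, which is 37 full-or-partial $1,500 increments; reduction = 37 × $30 = $1,110, leaving $180.
Child Care Credit: $117,000 is below the $128,100 cutoff, so the full $5,950 applies.
Total: $2,316 + $180 + $5,950 = $8,446.

$8,446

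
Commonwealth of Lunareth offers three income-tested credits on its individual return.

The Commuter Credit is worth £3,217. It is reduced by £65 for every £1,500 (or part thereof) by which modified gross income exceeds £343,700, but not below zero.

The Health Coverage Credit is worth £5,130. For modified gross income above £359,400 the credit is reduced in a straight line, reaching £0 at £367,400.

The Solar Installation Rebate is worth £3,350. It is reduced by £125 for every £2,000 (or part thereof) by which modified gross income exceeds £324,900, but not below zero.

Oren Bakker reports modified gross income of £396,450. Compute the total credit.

£877

Commuter Credit: income exceeds £343,700 by £52,750, which is 36 full-or-partial £1,500 increments; reduction = 36 × £65 = £2,340, leaving £877.
Health Coverage Credit: £396,450 is at or above £367,400, so the credit is £0.
Solar Installation Rebate: income exceeds £324,900 by £71,550 → 36 increments × £125 = £4,500 ≥ base, so the credit is £0.
Total: £877 + £0 + £0 = £877.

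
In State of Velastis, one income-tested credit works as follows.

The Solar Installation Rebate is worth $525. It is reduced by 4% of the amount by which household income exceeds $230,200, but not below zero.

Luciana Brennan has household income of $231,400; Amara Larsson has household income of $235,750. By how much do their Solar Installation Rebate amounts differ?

$174

Luciana ($231,400): Solar Installation Rebate: 4% of the $1,200 excess over $230,200 is $48; credit = $525 − $48 = $477.
Amara ($235,750): Solar Installation Rebate: 4% of the $5,550 excess over $230,200 is $222; credit = $525 − $222 = $303.
Difference: |$477 − $303| = $174.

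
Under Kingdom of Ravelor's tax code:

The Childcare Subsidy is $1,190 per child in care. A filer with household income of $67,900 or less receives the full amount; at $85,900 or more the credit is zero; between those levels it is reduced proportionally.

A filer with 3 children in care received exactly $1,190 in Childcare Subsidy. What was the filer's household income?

Full credit = 3 × $1,190 = $3,570.
$1,190 is 1,190/3,570 of the full $3,570, so 2,380/3,570 of the $18,000 range has been used: income = $67,900 + $18,000 × 2,380/3,570 = $79,900.

$79,900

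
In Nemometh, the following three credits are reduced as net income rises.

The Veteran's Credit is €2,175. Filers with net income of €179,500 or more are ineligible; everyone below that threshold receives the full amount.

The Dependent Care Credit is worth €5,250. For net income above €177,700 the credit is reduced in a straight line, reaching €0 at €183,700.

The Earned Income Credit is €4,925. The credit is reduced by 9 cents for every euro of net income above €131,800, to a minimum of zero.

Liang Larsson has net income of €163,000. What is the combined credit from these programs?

€9,542

Veteran's Credit: €163,000 is below the €179,500 cutoff, so the full €2,175 applies.
Dependent Care Credit: €163,000 is at or below the €177,700 threshold, so the full €5,250 applies.
Earned Income Credit: 9% of the €31,200 excess over €131,800 is €2,808; credit = €4,925 − €2,808 = €2,117.
Total: €2,175 + €5,250 + €2,117 = €9,542.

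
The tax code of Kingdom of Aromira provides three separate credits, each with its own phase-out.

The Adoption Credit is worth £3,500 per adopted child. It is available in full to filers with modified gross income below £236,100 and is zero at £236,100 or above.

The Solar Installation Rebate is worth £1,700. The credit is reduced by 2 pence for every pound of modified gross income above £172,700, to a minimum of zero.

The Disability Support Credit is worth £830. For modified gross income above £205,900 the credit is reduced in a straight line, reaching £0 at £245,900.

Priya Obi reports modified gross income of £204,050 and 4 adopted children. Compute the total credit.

Adoption Credit: base = 4 × £3,500 = £14,000. £204,050 is below the £236,100 cutoff, so the full £14,000 applies.
Solar Installation Rebate: 2% of the £31,350 excess over £172,700 is £627; credit = £1,700 − £627 = £1,073.
Disability Support Credit: £204,050 is at or below the £205,900 threshold, so the full £830 applies.
Total: £14,000 + £1,073 + £830 = £15,903.

£15,903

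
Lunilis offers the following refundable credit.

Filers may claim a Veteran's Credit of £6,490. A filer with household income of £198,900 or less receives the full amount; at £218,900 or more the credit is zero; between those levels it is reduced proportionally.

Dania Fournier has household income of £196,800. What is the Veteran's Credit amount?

Veteran's Credit: £196,800 is at or below the £198,900 threshold, so the full £6,490 applies.

£6,490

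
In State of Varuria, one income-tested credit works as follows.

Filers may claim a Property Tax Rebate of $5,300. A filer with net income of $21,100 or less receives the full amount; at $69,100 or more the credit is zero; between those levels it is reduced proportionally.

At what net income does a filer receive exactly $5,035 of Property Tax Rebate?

$23,500

$5,035 is 5,035/5,300 of the full $5,300, so 265/5,300 of the $48,000 range has been used: income = $21,100 + $48,000 × 265/5,300 = $23,500.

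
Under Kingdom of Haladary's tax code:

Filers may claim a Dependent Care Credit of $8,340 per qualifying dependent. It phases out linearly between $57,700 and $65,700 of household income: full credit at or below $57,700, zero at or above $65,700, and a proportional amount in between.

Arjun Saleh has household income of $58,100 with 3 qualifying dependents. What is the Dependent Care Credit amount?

$23,769

Dependent Care Credit: base = 3 × $8,340 = $25,020. $58,100 is $400 into a $8,000 phase-out range, leaving 7,600/8,000 of the credit: $25,020 × 7,600/8,000 = $23,769.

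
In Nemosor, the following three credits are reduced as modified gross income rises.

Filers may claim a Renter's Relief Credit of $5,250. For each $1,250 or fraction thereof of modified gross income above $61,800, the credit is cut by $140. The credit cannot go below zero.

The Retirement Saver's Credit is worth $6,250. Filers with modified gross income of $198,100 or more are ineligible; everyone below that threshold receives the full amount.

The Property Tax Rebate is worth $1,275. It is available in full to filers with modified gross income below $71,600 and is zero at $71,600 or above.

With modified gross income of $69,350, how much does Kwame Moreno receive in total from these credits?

$11,795

Renter's Relief Credit: income exceeds $61,800 by $7,550, which is 7 full-or-partial $1,250 increments; reduction = 7 × $140 = $980, leaving $4,270.
Retirement Saver's Credit: $69,350 is below the $198,100 cutoff, so the full $6,250 applies.
Property Tax Rebate: $69,350 is below the $71,600 cutoff, so the full $1,275 applies.
Total: $4,270 + $6,250 + $1,275 = $11,795.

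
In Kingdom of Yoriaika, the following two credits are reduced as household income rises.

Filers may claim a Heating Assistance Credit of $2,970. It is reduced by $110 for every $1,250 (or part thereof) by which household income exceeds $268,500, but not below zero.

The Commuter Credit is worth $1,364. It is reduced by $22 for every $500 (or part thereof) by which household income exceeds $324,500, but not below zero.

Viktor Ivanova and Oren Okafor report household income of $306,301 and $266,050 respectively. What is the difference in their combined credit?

$2,970

Viktor ($306,301): Heating Assistance Credit: income exceeds $268,500 by $37,801 → 31 increments × $110 = $3,410 ≥ base, so the credit is $0. Commuter Credit: $306,301 is at or below the $324,500 threshold, so the full $1,364 applies. total $0 + $1,364 = $1,364
Oren ($266,050): Heating Assistance Credit: $266,050 is at or below the $268,500 threshold, so the full $2,970 applies. Commuter Credit: $266,050 is at or below the $324,500 threshold, so the full $1,364 applies. total $2,970 + $1,364 = $4,334
Difference: |$1,364 − $4,334| = $2,970.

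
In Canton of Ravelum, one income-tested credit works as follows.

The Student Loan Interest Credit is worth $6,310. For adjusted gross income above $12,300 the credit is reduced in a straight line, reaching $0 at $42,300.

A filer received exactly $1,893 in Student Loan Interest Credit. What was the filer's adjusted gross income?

$1,893 is 1,893/6,310 of the full $6,310, so 4,417/6,310 of the $30,000 range has been used: income = $12,300 + $30,000 × 4,417/6,310 = $33,300.

$33,300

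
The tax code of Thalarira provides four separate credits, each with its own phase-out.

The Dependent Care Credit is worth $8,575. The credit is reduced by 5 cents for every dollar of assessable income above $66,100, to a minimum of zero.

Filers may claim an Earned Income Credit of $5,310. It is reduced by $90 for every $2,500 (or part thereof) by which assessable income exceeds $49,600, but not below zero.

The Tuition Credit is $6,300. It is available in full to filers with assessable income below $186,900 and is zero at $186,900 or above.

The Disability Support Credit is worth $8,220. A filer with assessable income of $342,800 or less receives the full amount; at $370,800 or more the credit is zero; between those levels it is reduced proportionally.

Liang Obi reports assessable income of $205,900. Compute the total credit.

$9,805

Dependent Care Credit: 5% of the $139,800 excess over $66,100 is $6,990; credit = $8,575 − $6,990 = $1,585.
Earned Income Credit: income exceeds $49,600 by $156,300 → 63 increments × $90 = $5,670 ≥ base, so the credit is $0.
Tuition Credit: $205,900 meets or exceeds the $186,900 cutoff, so the credit is $0.
Disability Support Credit: $205,900 is at or below the $342,800 threshold, so the full $8,220 applies.
Total: $1,585 + $0 + $0 + $8,220 = $9,805.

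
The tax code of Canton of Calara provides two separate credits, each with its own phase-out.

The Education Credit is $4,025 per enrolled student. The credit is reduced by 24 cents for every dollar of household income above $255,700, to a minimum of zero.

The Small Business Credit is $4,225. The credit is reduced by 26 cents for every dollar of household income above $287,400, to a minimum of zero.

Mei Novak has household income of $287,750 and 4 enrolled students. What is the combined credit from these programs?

Education Credit: base = 4 × $4,025 = $16,100. 24% of the $32,050 excess over $255,700 is $7,692; credit = $16,100 − $7,692 = $8,408.
Small Business Credit: 26% of the $350 excess over $287,400 is $91; credit = $4,225 − $91 = $4,134.
Total: $8,408 + $4,134 = $12,542.

$12,542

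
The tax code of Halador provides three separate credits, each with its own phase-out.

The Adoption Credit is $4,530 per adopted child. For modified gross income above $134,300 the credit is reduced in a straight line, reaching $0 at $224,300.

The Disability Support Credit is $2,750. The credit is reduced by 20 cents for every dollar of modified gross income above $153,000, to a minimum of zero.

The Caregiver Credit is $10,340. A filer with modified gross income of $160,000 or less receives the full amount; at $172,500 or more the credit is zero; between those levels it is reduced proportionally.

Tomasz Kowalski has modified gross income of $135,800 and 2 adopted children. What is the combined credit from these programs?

Adoption Credit: base = 2 × $4,530 = $9,060. $135,800 is $1,500 into a $90,000 phase-out range, leaving 88,500/90,000 of the credit: $9,060 × 88,500/90,000 = $8,909.
Disability Support Credit: $135,800 is at or below the $153,000 threshold, so the full $2,750 applies.
Caregiver Credit: $135,800 is at or below the $160,000 threshold, so the full $10,340 applies.
Total: $8,909 + $2,750 + $10,340 = $21,999.

$21,999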